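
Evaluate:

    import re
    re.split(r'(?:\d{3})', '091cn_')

['', 'cn_']

The pattern matches exactly 3 of a digit (non-capturing group).
The string is cut at each match, leaving 2 pieces.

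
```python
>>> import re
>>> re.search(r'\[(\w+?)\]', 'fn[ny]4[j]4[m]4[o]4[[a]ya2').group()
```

The match spans [2:6] → '[ny]'.

'[ny]'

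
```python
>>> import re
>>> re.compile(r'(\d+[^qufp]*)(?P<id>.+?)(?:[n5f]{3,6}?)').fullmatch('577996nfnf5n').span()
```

This matches one or more of a digit, then zero or more of any character except [qufp] (captured); then one or more of any character (lazy) (captured as 'id'); then 3 to 6 of one of [n5f] (lazy) (non-capturing group).
`re.fullmatch` requires the pattern to consume the entire string.
The match spans [0:12] → '577996nfnf5n'.
Captured: group 1 = '577996n', group 2 = 'f'.

(0, 12)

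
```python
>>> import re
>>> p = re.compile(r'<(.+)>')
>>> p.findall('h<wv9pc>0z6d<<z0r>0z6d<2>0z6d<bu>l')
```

['wv9pc>0z6d<<z0r>0z6d<2>0z6d<bu']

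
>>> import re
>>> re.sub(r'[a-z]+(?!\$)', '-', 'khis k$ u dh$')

'- k$ - -h$'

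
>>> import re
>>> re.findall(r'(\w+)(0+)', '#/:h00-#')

This matches one or more of a word character (captured); then one or more of a literal '0' (captured).
2 groups means the one result is a tuple of 2 captured strings — 1 here.

[('h0', '0')]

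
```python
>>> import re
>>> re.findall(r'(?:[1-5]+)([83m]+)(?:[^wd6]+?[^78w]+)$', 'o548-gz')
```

Pattern: one or more of a character in [1-5] (non-capturing group); then one or more of one of [83m] (captured); then one or more of any character except [wd6] (lazy), then one or more of any character except [78w] (non-capturing group); then anchored at the end.
Matches: at [1:7] match '548-gz', group 1 = '8'.
`findall` collects group 1 from the one match (1 total).

['8']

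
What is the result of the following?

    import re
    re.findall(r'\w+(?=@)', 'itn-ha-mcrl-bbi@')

Because the assertion is zero-width, the text it checks is not consumed and won't appear in the result.
With no groups in the pattern, `findall` gives back each whole match — 1 here.

['bbi']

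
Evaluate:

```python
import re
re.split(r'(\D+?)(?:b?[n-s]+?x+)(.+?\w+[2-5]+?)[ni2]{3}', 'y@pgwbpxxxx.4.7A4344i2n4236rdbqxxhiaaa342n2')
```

['', 'y@pgw', '.4.7A4344i2n4236rdbqxxhiaaa34', '']

A non-greedy quantifier consumes as few characters as it can — just enough that the remainder of the pattern still matches from where it stops; whatever follows it matches normally.
`re.split` interleaves the captured-group text with the surrounding fragments.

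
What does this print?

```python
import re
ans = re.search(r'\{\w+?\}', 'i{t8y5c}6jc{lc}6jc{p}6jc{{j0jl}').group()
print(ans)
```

{t8y5c}

`search` walks the string left to right and returns the first match it finds.
The match spans [1:8] → '{t8y5c}'.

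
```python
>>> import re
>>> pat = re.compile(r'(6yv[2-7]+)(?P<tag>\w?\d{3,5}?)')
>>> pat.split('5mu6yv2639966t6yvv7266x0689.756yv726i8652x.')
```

['5mu', '6yv263', '9966', 't6yvv7266x0689.75', '6yv726', 'i865', '2x.']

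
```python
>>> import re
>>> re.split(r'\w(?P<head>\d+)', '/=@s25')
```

The pattern matches a word character; then one or more of a digit (captured as 'head').
Matches to split on: at [3:6] → 's25'.
Because the pattern has a capturing group, `split` also inserts each captured text between the pieces.

['/=@', '25', '']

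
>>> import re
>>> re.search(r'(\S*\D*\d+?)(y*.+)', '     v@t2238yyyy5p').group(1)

'     v@t2'

The match spans [0:18] → '     v@t2238yyyy5p'.
Captured: group 1 = '     v@t2', group 2 = '238yyyy5p'.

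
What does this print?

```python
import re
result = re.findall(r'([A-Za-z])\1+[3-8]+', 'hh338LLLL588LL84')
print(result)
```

['h', 'L', 'L']

`\1` is not a pattern — it's the concrete string captured by group 1, re-applied verbatim.
Walking the string: at [0:5] match 'hh338', group 1 = 'h'; at [5:12] match 'LLLL588', group 1 = 'L'; at [12:16] match 'LL84', group 1 = 'L'.
`findall` collects group 1 from each match (3 total).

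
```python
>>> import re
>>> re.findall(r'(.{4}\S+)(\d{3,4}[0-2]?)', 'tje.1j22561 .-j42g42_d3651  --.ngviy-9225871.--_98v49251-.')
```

The pattern matches exactly 4 of any character, then one or more of a non-whitespace character (captured); then 3 to 4 of a digit, then optionally a character in [0-2] (captured).
Walking the string: at [0:11] match 'tje.1j22561', groups = ('tje.1j22', '561'); at [11:26] match ' .-j42g42_d3651', groups = (' .-j42g42_d3', '651'); at [26:56] match '  --.ngviy-9225871.--_98v49251', groups = ('  --.ngviy-9225871.--_98v49', '251').
2 groups means each result is a tuple of 2 captured strings — 3 here.

[('tje.1j22', '561'), (' .-j42g42_d3', '651'), ('  --.ngviy-9225871.--_98v49', '251')]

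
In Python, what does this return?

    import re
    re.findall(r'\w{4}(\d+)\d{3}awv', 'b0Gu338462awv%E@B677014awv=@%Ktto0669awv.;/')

['338', '0']

The pattern matches exactly 4 of a word character; then one or more of a digit (captured); then exactly 3 of a digit, then the literal 'awv'.
Walking the string: at [0:13] match 'b0Gu338462awv', group 1 = '338'; at [29:40] match 'Ktto0669awv', group 1 = '0'.
`findall` collects group 1 from each match (2 total).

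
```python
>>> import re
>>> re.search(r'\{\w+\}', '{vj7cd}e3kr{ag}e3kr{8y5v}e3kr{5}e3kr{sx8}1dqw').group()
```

'{vj7cd}'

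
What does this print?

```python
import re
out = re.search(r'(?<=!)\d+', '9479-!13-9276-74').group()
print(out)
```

13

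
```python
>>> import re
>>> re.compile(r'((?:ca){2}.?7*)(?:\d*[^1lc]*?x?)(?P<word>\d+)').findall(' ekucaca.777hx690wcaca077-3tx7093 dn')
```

Pattern: the literal 'ca' repeated 2 times, then optionally any character, then zero or more of the literal '7' (captured); then zero or more of a digit, then zero or more of any character except [1lc] (lazy), then optionally the literal 'x' (non-capturing group); then one or more of a digit (captured as 'word').
A non-greedy quantifier consumes as few characters as it can — just enough that the remainder of the pattern still matches from where it stops; whatever follows it matches normally.
Walking the string: at [4:17] match 'caca.777hx690', groups = ('caca.777', '690'); at [18:27] match 'caca077-3', groups = ('caca077', '3').
With 2 capturing groups, `findall` returns a 2-tuple per match.

[('caca.777', '690'), ('caca077', '3')]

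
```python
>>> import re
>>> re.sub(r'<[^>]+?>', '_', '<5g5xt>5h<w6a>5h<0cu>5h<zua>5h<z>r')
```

'_5h_5h_5h_5h_r'

`sub` substitutes '_' at each match site.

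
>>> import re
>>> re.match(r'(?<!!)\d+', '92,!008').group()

The negative lookaround is zero-width — it rules out positions where the adjacent text would match, without consuming anything.
`re.match` only tries the pattern at the start of the string.
The match spans [0:2] → '92'.

'92'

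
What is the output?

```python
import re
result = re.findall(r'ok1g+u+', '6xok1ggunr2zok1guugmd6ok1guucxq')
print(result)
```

['ok1ggu', 'ok1guu', 'ok1guu']

This matches the literal 'ok1', then one or more of the literal 'g'; then one or more of a literal 'u'.
No capturing groups, so `findall` returns the 3 full match strings.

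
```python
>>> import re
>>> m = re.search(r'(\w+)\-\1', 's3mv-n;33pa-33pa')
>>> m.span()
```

(7, 16)

`\1` has to match the exact text group 1 already captured.
The match spans [7:16] → '33pa-33pa'.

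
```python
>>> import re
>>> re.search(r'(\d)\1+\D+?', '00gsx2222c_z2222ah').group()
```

'00g'

A backreference is literal: `\1` must see the identical characters the first group matched.
`re.search` scans for the first position where the pattern succeeds.
The match spans [0:3] → '00g'.
Captured: group 1 = '0'.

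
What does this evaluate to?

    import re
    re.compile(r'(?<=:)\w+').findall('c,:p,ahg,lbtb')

['p']

Lookahead/lookbehind check context without consuming it, so the matched span excludes the asserted characters.
Matches: at [3:4] → 'p'.
With no groups in the pattern, `findall` gives back each whole match — 1 here.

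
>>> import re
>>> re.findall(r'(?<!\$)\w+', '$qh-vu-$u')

The negative lookaround is zero-width — it rules out positions where the adjacent text would match, without consuming anything.
Matches: at [2:3] → 'h'; at [4:6] → 'vu'.
`findall` yields the raw match text (2 of them) because the pattern has no groups.

['h', 'vu']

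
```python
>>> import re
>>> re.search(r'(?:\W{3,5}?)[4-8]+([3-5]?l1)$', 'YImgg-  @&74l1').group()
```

The pattern matches 3 to 5 of a non-word character (lazy) (non-capturing group); then one or more of a character in [4-8]; then optionally a character in [3-5], then the literal 'l1' (captured); then anchored at the end.
`search` walks the string left to right and returns the first match it finds.
The match spans [5:14] → '-  @&74l1'.
Captured: group 1 = 'l1'.

'-  @&74l1'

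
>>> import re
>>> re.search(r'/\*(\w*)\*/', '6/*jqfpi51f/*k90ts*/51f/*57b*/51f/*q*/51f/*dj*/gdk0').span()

The match spans [11:20] → '/*k90ts*/'.

(11, 20)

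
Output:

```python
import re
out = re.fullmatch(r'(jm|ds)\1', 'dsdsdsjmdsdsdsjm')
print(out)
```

`re.fullmatch` is like wrapping the pattern in `^…$` (in single-line mode).
Here there's no way to consume every character, so the call returns None.

None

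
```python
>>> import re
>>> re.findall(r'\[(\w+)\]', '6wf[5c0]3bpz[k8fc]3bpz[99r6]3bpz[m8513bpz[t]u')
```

Matches: at [3:8] match '[5c0]', group 1 = '5c0'; at [12:18] match '[k8fc]', group 1 = 'k8fc'; at [22:28] match '[99r6]', group 1 = '99r6'; at [41:44] match '[t]', group 1 = 't'.
With a single group, `findall` returns only what that group captured — 4 items.

['5c0', 'k8fc', '99r6', 't']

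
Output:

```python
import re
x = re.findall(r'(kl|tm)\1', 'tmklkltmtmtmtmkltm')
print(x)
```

['kl', 'tm', 'tm']

`\1` is not a pattern — it's the concrete string captured by group 1, re-applied verbatim.
`findall` collects group 1 from each match (3 total).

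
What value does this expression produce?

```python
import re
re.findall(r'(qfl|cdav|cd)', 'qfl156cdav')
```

['qfl', 'cdav']

The regex engine tests alternatives in the order written; an earlier branch that matches wins even if a later one would match more.
Because there's exactly one group, `findall` drops the full match and keeps group 1 from each hit.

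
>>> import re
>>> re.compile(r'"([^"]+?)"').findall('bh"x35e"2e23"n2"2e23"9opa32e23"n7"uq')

Matches: at [2:8] match '"x35e"', group 1 = 'x35e'; at [12:16] match '"n2"', group 1 = 'n2'; at [20:31] match '"9opa32e23"', group 1 = '9opa32e23'.
`findall` collects group 1 from each match (3 total).

['x35e', 'n2', '9opa32e23']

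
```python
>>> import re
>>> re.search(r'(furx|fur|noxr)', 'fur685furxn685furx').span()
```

(0, 3)

`re.search` tries every starting position until one works.
The match spans [0:3] → 'fur'.
Captured: group 1 = 'fur'.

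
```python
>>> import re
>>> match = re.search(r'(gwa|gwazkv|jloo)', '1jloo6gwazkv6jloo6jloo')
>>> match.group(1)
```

'jloo'

`search` walks the string left to right and returns the first match it finds.
The match spans [1:5] → 'jloo'.
Captured: group 1 = 'jloo'.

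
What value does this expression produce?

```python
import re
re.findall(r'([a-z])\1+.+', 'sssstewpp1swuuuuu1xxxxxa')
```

['s']

`\1` has to match the exact text group 1 already captured.
Walking the string: at [0:24] match 'sssstewpp1swuuuuu1xxxxxa', group 1 = 's'.
Because there's exactly one group, `findall` drops the full match and keeps group 1 from the one hit.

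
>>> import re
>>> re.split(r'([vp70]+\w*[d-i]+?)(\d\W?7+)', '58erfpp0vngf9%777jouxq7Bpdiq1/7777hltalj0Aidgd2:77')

This matches one or more of one of [vp70], then zero or more of a word character, then one or more of a character in [d-i] (lazy) (captured); then a digit, then optionally a non-word character, then one or more of a literal '7' (captured).
With a capturing group present, the delimiter's captured portion is kept in the result list.

['58erf', 'pp0vngf', '9%777', 'jouxq7Bpdiq1/', '7777hltalj0Aidgd', '2:77', '']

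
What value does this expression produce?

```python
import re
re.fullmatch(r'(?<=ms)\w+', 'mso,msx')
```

`fullmatch` succeeds only if the pattern covers the string from start to end.
Here there's no way to consume every character, so the call returns None.

None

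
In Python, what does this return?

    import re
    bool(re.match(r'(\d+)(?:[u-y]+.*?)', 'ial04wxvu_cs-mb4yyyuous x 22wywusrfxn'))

False

`re.match` won't scan ahead — the pattern has to work from the very first character.
Here the string doesn't start with a match, so the call returns None, and `bool(None)` is False.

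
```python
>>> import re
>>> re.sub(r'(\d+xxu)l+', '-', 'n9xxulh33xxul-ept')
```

Pattern: one or more of a digit, then the literal 'xxu' (captured); then one or more of a literal 'l'.
Matches: at [1:6] → '9xxul'; at [7:13] → '33xxul'.
`sub` substitutes '-' at each match site.

'n-h--ept'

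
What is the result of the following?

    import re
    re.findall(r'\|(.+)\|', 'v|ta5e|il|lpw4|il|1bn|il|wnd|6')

Scanning left to right: at [1:29] match '|ta5e|il|lpw4|il|1bn|il|wnd|', group 1 = 'ta5e|il|lpw4|il|1bn|il|wnd'.
One capturing group, so `findall` returns just the captured substring from the one match — 1 in all.

['ta5e|il|lpw4|il|1bn|il|wnd']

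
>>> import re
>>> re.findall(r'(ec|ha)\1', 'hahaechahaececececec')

A backreference is literal: `\1` must see the identical characters the first group matched.
Scanning left to right: at [0:4] match 'haha', group 1 = 'ha'; at [6:10] match 'haha', group 1 = 'ha'; at [10:14] match 'ecec', group 1 = 'ec'; at [14:18] match 'ecec', group 1 = 'ec'.
Because there's exactly one group, `findall` drops the full match and keeps group 1 from each hit.

['ha', 'ha', 'ec', 'ec']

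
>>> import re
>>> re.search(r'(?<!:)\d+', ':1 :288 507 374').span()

(5, 7)

The negative lookahead/lookbehind blocks any match where the forbidden context is present.
The match spans [5:7] → '88'.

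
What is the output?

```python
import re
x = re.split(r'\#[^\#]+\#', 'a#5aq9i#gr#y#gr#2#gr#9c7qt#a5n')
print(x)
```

['a', 'gr', 'gr', 'gr', 'a5n']

Each match becomes a cut point; 5 segments remain.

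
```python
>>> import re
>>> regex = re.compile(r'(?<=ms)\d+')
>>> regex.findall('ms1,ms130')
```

['1', '130']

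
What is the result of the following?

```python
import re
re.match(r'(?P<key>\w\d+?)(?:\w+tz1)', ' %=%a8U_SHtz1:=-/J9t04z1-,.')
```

None

The pattern matches a word character, then one or more of a digit (lazy) (captured as 'key'); then one or more of a word character, then the literal 'tz1' (non-capturing group).
With `match`, the pattern is implicitly anchored at the beginning.
Here position 0 doesn't satisfy it, so the call returns None.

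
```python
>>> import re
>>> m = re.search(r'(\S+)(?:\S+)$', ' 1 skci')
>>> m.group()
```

Pattern: one or more of a non-whitespace character (captured); then one or more of a non-whitespace character (non-capturing group); then anchored at the end.
`re.search` scans for the first position where the pattern succeeds.
The match spans [3:7] → 'skci'.
Captured: group 1 = 'skc'.

'skci'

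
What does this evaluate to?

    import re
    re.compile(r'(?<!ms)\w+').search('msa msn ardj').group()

'msa'

`(?!…)`/`(?<!…)` only lets a position through if the neighbouring text does NOT match; no characters are consumed.
`search` walks the string left to right and returns the first match it finds.
The match spans [0:3] → 'msa'.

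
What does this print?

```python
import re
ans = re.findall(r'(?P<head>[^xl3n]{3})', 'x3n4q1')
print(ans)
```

Because there's exactly one group, `findall` drops the full match and keeps group 1 from the one hit.

['4q1']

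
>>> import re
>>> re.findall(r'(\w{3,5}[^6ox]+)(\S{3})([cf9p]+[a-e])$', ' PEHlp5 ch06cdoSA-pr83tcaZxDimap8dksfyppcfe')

[('tcaZxDimap8dksfy', 'ppc', 'fe')]

This matches 3 to 5 of a word character, then one or more of any character except [6ox] (captured); then exactly 3 of a non-whitespace character (captured); then one or more of one of [cf9p], then a character in [a-e] (captured); then anchored at the end.
Walking the string: at [22:43] match 'tcaZxDimap8dksfyppcfe', groups = ('tcaZxDimap8dksfy', 'ppc', 'fe').
3 groups means the one result is a tuple of 3 captured strings — 1 here.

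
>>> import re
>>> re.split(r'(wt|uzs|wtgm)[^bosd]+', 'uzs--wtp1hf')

Matches to split on: at [0:11] → 'uzs--wtp1hf'.
Because the pattern has a capturing group, `split` also inserts each captured text between the pieces.

['', 'uzs', '']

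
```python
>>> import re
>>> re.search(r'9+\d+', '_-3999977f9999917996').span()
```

(3, 9)

Pattern: one or more of a literal '9'; then one or more of a digit.
The match spans [3:9] → '999977'.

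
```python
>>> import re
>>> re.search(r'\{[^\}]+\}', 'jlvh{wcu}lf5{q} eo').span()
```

The match spans [4:9] → '{wcu}'.

(4, 9)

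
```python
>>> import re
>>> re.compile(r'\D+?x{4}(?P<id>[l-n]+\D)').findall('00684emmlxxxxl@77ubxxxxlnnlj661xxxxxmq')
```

['l@', 'lnnlj', 'mq']

Pattern: one or more of a non-digit (lazy), then exactly 4 of the literal 'x'; then one or more of a character in [l-n], then a non-digit (captured as 'id').
Matches: at [5:15] match 'emmlxxxxl@', group 1 = 'l@'; at [17:28] match 'ubxxxxlnnlj', group 1 = 'lnnlj'; at [31:38] match 'xxxxxmq', group 1 = 'mq'.
One capturing group, so `findall` returns just the captured substring from each match — 3 in all.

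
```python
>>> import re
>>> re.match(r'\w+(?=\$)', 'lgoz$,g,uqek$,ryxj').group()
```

'lgoz'

The `(?=…)`/`(?<=…)` assertion just peeks at neighbouring text; it doesn't advance the match position.
`re.match` only tries the pattern at the start of the string.
The match spans [0:4] → 'lgoz'.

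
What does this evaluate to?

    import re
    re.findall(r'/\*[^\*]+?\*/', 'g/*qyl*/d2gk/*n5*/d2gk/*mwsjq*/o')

['/*qyl*/', '/*n5*/', '/*mwsjq*/']

`findall` yields the raw match text (3 of them) because the pattern has no groups.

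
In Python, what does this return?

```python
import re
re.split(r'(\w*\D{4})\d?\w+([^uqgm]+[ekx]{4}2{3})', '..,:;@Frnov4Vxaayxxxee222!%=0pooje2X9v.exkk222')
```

['..', ',:;@', '!%=0pooje2X9v.exkk222', '']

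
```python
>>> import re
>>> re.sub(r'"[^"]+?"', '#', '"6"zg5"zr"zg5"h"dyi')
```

'#zg5#zg5#dyi'

Matches: at [0:3] → '"6"'; at [6:10] → '"zr"'; at [13:16] → '"h"'.
Every occurrence is swapped for '#'.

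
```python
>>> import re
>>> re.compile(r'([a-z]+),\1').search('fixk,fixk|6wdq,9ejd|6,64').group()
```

'fixk,fixk'

After group 1 captures some text, `\1` only succeeds where that same text appears again.
`re.search` tries every starting position until one works.
The match spans [0:9] → 'fixk,fixk'.
Captured: group 1 = 'fixk'.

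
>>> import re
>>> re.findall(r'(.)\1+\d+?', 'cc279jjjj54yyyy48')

After group 1 captures some text, `\1` only succeeds where that same text appears again.
Matches: at [0:3] match 'cc2', group 1 = 'c'; at [5:10] match 'jjjj5', group 1 = 'j'; at [11:16] match 'yyyy4', group 1 = 'y'.
With a single group, `findall` returns only what that group captured — 3 items.

['c', 'j', 'y']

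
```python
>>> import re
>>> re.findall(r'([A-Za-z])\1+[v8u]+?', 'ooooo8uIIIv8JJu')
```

`\1` is not a pattern — it's the concrete string captured by group 1, re-applied verbatim.
One capturing group, so `findall` returns just the captured substring from each match — 3 in all.

['o', 'I', 'J']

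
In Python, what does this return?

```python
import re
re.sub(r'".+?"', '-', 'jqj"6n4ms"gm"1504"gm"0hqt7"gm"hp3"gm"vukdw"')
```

'jqj-gm-gm-gm-gm-'

A `+?`/`*?`/`{m,n}?` starts at its minimum and grows only as far as needed for what follows to match.
Each match is replaced by '-'.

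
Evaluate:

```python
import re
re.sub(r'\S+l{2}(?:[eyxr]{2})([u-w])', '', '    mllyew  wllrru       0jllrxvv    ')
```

The pattern matches one or more of a non-whitespace character, then exactly 2 of a literal 'l'; then exactly 2 of one of [eyxr] (non-capturing group); then a character in [u-w] (captured).
Matches: at [4:10] → 'mllyew'; at [12:18] → 'wllrru'; at [25:32] → '0jllrxv'.
Every occurrence is swapped for ''.

'             v    '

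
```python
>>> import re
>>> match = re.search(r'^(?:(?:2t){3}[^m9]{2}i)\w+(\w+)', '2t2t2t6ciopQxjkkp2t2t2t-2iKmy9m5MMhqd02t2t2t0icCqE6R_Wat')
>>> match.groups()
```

The match spans [0:23] → '2t2t2t6ciopQxjkkp2t2t2t'.
Captured: group 1 = 't'.

('t',)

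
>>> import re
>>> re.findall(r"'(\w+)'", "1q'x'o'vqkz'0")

Scanning left to right: at [2:5] match "'x'", group 1 = 'x'; at [6:12] match "'vqkz'", group 1 = 'vqkz'.
Because there's exactly one group, `findall` drops the full match and keeps group 1 from each hit.

['x', 'vqkz']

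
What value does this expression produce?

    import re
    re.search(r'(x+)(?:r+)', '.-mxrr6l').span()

(3, 6)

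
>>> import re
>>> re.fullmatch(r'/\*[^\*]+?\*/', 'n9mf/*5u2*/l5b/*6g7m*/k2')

`re.fullmatch` requires the pattern to consume the entire string.
Here the string isn't matched end-to-end, so the call returns None.

None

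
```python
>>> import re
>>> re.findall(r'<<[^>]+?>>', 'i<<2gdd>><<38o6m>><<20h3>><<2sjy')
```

['<<2gdd>>', '<<38o6m>>', '<<20h3>>']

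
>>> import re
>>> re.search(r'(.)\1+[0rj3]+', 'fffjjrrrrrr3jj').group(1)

`\1` has to match the exact text group 1 already captured.
`re.search` tries every starting position until one works.
The match spans [0:14] → 'fffjjrrrrrr3jj'.
Captured: group 1 = 'f'.

'f'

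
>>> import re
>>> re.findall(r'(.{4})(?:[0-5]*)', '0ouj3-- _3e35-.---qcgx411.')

Because there's exactly one group, `findall` drops the full match and keeps group 1 from each hit.

['0ouj', '-- _', 'e35-', '.---', 'qcgx']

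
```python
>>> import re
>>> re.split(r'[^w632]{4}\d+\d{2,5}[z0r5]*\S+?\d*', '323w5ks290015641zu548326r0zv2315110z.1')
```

['323w5ks2', '', '']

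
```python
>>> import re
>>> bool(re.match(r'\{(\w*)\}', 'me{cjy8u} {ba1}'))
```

`match` is anchored at position 0; if the pattern doesn't fit there, it returns None.
Here the string doesn't start with a match, so the call returns None, and `bool(None)` is False.

False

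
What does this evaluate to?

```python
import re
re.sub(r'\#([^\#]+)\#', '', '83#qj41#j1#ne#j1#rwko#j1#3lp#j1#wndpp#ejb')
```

'83j1j1j1j1ejb'

Matches: at [2:8] → '#qj41#'; at [10:14] → '#ne#'; at [16:22] → '#rwko#'; at [24:29] → '#3lp#'; at [31:38] → '#wndpp#'.
`sub` substitutes '' at each match site.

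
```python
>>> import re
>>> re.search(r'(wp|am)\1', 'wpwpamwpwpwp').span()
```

The backreference `\1` re-matches whatever the first group consumed, character for character.
The match spans [0:4] → 'wpwp'.

(0, 4)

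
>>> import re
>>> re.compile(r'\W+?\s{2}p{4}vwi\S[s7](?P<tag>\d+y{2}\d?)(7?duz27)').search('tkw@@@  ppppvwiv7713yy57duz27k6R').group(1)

'713yy5'

The match spans [3:29] → '@@@  ppppvwiv7713yy57duz27'.
Captured: group 1 = '713yy5', group 2 = '7duz27'.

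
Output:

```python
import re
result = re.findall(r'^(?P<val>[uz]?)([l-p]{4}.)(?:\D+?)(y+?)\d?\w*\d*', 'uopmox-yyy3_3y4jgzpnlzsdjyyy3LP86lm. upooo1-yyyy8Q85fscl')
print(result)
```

[('u', 'opmox', 'y')]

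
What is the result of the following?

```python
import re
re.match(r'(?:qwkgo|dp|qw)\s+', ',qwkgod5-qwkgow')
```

`re.match` only tries the pattern at the start of the string.
Here the pattern fails at index 0, so the call returns None.

None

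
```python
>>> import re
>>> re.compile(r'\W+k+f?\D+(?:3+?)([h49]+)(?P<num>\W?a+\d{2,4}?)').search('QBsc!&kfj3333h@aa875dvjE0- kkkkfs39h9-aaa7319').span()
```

(4, 19)

With the lazy modifier that quantifier settles for the fewest repetitions that let the rest of the pattern succeed (the atoms after it are unaffected and can still be greedy).
The match spans [4:19] → '!&kfj3333h@aa87'.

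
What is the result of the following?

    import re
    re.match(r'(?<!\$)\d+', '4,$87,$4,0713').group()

'4'

The negative lookaround is zero-width — it rules out positions where the adjacent text would match, without consuming anything.
With `match`, the pattern is implicitly anchored at the beginning.
The match spans [0:1] → '4'.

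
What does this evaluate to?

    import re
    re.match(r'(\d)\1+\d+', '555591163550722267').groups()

('5',)

`\1` has to match the exact text group 1 already captured.
With `match`, the pattern is implicitly anchored at the beginning.
The match spans [0:18] → '555591163550722267'.
Captured: group 1 = '5'.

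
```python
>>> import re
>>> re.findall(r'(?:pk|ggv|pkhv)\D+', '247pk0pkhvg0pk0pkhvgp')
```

No capturing groups, so `findall` returns the 2 full match strings.

['pkhvg', 'pkhvgp']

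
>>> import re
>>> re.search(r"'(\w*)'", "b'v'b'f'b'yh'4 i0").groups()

The match spans [1:4] → "'v'".
Captured: group 1 = 'v'.

('v',)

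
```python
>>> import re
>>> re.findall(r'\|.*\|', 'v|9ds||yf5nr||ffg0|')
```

['|9ds||yf5nr||ffg0|']

Walking the string: at [1:19] → '|9ds||yf5nr||ffg0|'.
No capturing groups, so `findall` returns the 1 full match string.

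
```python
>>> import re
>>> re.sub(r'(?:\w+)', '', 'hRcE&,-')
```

The pattern matches one or more of a word character (non-capturing group).
Matches: at [0:4] → 'hRcE'.
Each match is replaced by ''.

'&,-'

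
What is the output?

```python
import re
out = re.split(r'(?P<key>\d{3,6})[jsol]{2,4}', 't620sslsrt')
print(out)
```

['t', '620', 'rt']

Pattern: 3 to 6 of a digit (captured as 'key'); then 2 to 4 of one of [jsol].
Because the pattern has a capturing group, `split` also inserts each captured text between the pieces.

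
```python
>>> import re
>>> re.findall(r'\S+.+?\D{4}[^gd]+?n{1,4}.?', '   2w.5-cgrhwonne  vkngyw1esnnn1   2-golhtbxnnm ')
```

['2w.5-cgrhwonne  vkngyw1esnnn1', '2-golhtbxnnm']

Lazy quantifiers expand one character at a time until the remainder of the pattern can match.
`findall` yields the raw match text (2 of them) because the pattern has no groups.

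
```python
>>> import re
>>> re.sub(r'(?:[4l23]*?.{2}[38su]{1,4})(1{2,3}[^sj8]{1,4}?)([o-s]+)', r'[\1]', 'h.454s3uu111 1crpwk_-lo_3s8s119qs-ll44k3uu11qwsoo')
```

The pattern matches zero or more of one of [4l23] (lazy), then exactly 2 of any character, then 1 to 4 of one of [38su] (non-capturing group); then 2 to 3 of a literal '1', then 1 to 4 of any character except [sj8] (lazy) (captured); then one or more of a character in [o-s] (captured).
Because the quantifier is non-greedy, it stops expanding at the earliest point where the rest of the pattern can succeed.
Matches: at [2:17] → '454s3uu111 1crp'; at [21:33] → 'lo_3s8s119qs'; at [34:49] → 'll44k3uu11qwsoo'.
Each match is replaced using the text its own group 1 captured.

'h.[111 1c]wk_-[119]-[11qw]'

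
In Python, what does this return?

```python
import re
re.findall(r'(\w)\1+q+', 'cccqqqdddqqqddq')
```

The backreference `\1` re-matches whatever the first group consumed, character for character.
Scanning left to right: at [0:6] match 'cccqqq', group 1 = 'c'; at [6:12] match 'dddqqq', group 1 = 'd'; at [12:15] match 'ddq', group 1 = 'd'.
One capturing group, so `findall` returns just the captured substring from each match — 3 in all.

['c', 'd', 'd']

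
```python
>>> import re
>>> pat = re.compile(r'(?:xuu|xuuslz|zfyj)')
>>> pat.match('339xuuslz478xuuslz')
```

None

With `match`, the pattern is implicitly anchored at the beginning.
Here the string doesn't start with a match, so the call returns None.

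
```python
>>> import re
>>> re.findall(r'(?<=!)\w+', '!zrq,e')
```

['zrq']

The positive lookaround only admits positions where the adjacent text matches; those characters stay outside the span.
`findall` yields the raw match text (1 of them) because the pattern has no groups.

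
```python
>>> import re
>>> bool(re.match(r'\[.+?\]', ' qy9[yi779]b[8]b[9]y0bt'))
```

`match` is anchored at position 0; if the pattern doesn't fit there, it returns None.
Here position 0 doesn't satisfy it, so the call returns None, and `bool(None)` is False.

False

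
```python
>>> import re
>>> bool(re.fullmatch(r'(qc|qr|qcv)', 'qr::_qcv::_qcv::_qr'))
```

False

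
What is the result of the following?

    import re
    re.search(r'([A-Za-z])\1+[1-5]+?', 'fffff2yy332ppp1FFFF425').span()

The backreference `\1` re-matches whatever the first group consumed, character for character.
`search` walks the string left to right and returns the first match it finds.
The match spans [0:6] → 'fffff2'.
Captured: group 1 = 'f'.

(0, 6)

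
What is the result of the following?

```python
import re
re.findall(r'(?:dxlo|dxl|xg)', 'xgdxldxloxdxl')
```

Alternation tries branches left to right and keeps the first one that lets the overall match succeed at that position.
Scanning left to right: at [0:2] → 'xg'; at [2:5] → 'dxl'; at [5:9] → 'dxlo'; at [10:13] → 'dxl'.
No capturing groups, so `findall` returns the 4 full match strings.

['xg', 'dxl', 'dxlo', 'dxl']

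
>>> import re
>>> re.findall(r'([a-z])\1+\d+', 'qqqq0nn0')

The backreference `\1` re-matches whatever the first group consumed, character for character.
Because there's exactly one group, `findall` drops the full match and keeps group 1 from each hit.

['q', 'n']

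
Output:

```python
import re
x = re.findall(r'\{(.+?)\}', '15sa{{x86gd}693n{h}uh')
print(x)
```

['{x86gd', 'h']

Because the quantifier is non-greedy, it stops expanding at the earliest point where the rest of the pattern can succeed.
`findall` collects group 1 from each match (2 total).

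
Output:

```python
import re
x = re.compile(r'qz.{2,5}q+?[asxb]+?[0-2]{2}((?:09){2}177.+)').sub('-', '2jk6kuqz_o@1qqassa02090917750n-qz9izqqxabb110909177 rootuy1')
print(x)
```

This matches the literal 'qz', then 2 to 5 of any character, then one or more of the literal 'q' (lazy); then one or more of one of [asxb] (lazy), then exactly 2 of a character in [0-2]; then the literal '09' repeated 2 times, then the literal '177', then one or more of any character (captured).
Matches: at [6:59] → 'qz_o@1qqassa02090917750n-qz9izqqxabb110909177 rootuy1'.
`sub` substitutes '-' at each match site.

2jk6ku-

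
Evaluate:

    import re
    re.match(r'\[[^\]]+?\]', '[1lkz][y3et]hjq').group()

`match` is anchored at position 0; if the pattern doesn't fit there, it returns None.
The match spans [0:6] → '[1lkz]'.

'[1lkz]'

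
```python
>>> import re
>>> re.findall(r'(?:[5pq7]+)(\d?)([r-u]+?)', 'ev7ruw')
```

[('', 'r')]

`findall` packs the 2 group values into a tuple for every match.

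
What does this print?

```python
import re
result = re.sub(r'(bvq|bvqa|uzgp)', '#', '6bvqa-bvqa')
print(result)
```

Alternation tries branches left to right and keeps the first one that lets the overall match succeed at that position.
Each match is replaced by '#'.

6#a-#a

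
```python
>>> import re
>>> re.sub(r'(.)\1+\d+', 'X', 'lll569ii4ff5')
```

A backreference is literal: `\1` must see the identical characters the first group matched.
Every occurrence is swapped for 'X'.

'XXX'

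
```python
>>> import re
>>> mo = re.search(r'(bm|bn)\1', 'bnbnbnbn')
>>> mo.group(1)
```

'bn'

A backreference is literal: `\1` must see the identical characters the first group matched.
`search` walks the string left to right and returns the first match it finds.
The match spans [0:4] → 'bnbn'.
Captured: group 1 = 'bn'.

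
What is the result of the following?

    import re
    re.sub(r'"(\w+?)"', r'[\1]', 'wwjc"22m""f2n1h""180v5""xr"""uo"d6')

Matches: at [4:9] → '"22m"'; at [9:16] → '"f2n1h"'; at [16:23] → '"180v5"'; at [23:27] → '"xr"'; at [28:32] → '"uo"'.
`\1` in the replacement pulls in group 1's text for each match.

'wwjc[22m][f2n1h][180v5][xr]"[uo]d6'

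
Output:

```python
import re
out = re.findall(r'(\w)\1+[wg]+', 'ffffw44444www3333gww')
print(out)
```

['f', '4', '3']

After group 1 captures some text, `\1` only succeeds where that same text appears again.
One capturing group, so `findall` returns just the captured substring from each match — 3 in all.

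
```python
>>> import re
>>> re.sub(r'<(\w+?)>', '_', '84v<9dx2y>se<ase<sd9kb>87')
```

'84v_se<ase_87'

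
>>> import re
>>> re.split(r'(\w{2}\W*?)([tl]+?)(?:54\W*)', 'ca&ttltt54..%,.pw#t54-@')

This matches exactly 2 of a word character, then zero or more of a non-word character (lazy) (captured); then one or more of one of [tl] (lazy) (captured); then the literal '54', then zero or more of a non-word character (non-capturing group).
Matches to split on: at [0:15] → 'ca&ttltt54..%,.'; at [15:23] → 'pw#t54-@'.
`re.split` interleaves the captured-group text with the surrounding fragments.

['', 'ca&', 'ttltt', '', 'pw#', 't', '']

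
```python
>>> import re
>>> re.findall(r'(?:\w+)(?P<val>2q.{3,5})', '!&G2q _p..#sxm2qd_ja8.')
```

This matches one or more of a word character (non-capturing group); then the literal '2q', then 3 to 5 of any character (captured as 'val').
Scanning left to right: at [2:10] match 'G2q _p..', group 1 = '2q _p..'; at [11:21] match 'sxm2qd_ja8', group 1 = '2qd_ja8'.
One capturing group, so `findall` returns just the captured substring from each match — 2 in all.

['2q _p..', '2qd_ja8']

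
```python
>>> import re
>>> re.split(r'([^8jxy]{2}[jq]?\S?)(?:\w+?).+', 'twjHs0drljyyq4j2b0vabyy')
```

['', 'twjH', '']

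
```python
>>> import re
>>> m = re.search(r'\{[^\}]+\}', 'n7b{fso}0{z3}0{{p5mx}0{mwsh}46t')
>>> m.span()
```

`re.search` scans for the first position where the pattern succeeds.
The match spans [3:8] → '{fso}'.

(3, 8)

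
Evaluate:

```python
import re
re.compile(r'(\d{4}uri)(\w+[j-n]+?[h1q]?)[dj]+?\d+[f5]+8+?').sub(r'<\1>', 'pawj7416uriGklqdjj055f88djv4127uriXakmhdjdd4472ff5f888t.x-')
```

'pawj<7416uri>88t.x-'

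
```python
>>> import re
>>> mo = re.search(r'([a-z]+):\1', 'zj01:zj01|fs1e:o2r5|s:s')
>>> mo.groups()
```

('s',)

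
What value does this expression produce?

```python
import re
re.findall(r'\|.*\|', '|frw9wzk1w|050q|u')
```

['|frw9wzk1w|050q|']

Matches: at [0:16] → '|frw9wzk1w|050q|'.
`findall` yields the raw match text (1 of them) because the pattern has no groups.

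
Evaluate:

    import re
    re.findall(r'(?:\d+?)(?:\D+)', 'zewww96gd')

This matches one or more of a digit (lazy) (non-capturing group); then one or more of a non-digit (non-capturing group).
With no groups in the pattern, `findall` gives back each whole match — 1 here.

['96gd']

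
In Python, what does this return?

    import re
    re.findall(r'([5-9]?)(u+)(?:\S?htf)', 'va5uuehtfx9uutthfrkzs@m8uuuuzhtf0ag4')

[('5', 'uu'), ('8', 'uuuu')]

This matches optionally a character in [5-9] (captured); then one or more of a literal 'u' (captured); then optionally a non-whitespace character, then the literal 'h', then the literal 'tf' (non-capturing group).
Walking the string: at [2:9] match '5uuehtf', groups = ('5', 'uu'); at [23:32] match '8uuuuzhtf', groups = ('8', 'uuuu').
With 2 capturing groups, `findall` returns a 2-tuple per match.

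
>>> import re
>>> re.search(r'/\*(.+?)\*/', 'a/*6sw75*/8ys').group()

'/*6sw75*/'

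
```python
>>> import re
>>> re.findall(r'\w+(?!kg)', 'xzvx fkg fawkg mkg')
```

Because the assertion is negative and zero-width, positions next to the forbidden text are skipped.
`findall` yields the raw match text (4 of them) because the pattern has no groups.

['xzvx', 'fkg', 'fawkg', 'mkg']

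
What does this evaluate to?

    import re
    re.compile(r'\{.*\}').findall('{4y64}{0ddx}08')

['{4y64}{0ddx}']

Scanning left to right: at [0:12] → '{4y64}{0ddx}'.
No capturing groups, so `findall` returns the 1 full match string.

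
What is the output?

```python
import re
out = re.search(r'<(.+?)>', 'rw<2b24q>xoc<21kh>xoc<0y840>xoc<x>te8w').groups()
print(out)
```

Unlike `match`, `search` isn't anchored — it looks for the pattern anywhere in the string.
The match spans [2:9] → '<2b24q>'.
Captured: group 1 = '2b24q'.

('2b24q',)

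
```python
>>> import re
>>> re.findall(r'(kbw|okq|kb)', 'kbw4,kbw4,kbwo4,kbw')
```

['kbw', 'kbw', 'kbw', 'kbw']

Alternation isn't longest-match — the leftmost alternative that fits at this position is chosen.
Scanning left to right: at [0:3] match 'kbw', group 1 = 'kbw'; at [5:8] match 'kbw', group 1 = 'kbw'; at [10:13] match 'kbw', group 1 = 'kbw'; at [16:19] match 'kbw', group 1 = 'kbw'.
With a single group, `findall` returns only what that group captured — 4 items.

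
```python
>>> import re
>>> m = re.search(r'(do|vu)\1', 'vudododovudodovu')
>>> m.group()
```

'dodo'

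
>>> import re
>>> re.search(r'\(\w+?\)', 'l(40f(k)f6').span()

(5, 8)

The match spans [5:8] → '(k)'.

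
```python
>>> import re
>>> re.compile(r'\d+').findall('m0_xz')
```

['0']

Pattern: one or more of a digit.
Matches: at [1:2] → '0'.
With no groups in the pattern, `findall` gives back each whole match — 1 here.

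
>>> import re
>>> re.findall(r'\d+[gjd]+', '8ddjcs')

Pattern: one or more of a digit; then one or more of one of [gjd].
With no groups in the pattern, `findall` gives back each whole match — 1 here.

['8ddj']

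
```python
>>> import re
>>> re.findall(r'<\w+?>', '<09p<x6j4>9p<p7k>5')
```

Scanning left to right: at [4:10] → '<x6j4>'; at [12:17] → '<p7k>'.
Since nothing is captured, `findall` lists the 2 matched substrings directly.

['<x6j4>', '<p7k>']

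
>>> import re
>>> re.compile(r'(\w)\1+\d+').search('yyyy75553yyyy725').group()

`\1` is not a pattern — it's the concrete string captured by group 1, re-applied verbatim.
The match spans [0:9] → 'yyyy75553'.

'yyyy75553'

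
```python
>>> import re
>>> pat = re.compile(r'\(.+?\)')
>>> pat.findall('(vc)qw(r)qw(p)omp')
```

['(vc)', '(r)', '(p)']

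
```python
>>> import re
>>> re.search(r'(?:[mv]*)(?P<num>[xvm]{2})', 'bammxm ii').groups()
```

('xm',)

The match spans [2:6] → 'mmxm'.
Captured: group 1 = 'xm'.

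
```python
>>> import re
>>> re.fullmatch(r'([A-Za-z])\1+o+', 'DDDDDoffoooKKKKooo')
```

None

After group 1 captures some text, `\1` only succeeds where that same text appears again.
`fullmatch` succeeds only if the pattern covers the string from start to end.
Here the pattern can't cover the whole string, so the call returns None.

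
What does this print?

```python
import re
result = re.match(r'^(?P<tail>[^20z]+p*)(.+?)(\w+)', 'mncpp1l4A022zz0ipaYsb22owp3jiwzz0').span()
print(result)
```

(0, 33)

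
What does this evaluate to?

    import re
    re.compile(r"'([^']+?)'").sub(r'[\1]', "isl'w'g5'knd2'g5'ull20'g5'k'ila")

'isl[w]g5[knd2]g5[ull20]g5[k]ila'

Matches: at [3:6] → "'w'"; at [8:14] → "'knd2'"; at [16:23] → "'ull20'"; at [25:28] → "'k'".
Each match is replaced using the text its own group 1 captured.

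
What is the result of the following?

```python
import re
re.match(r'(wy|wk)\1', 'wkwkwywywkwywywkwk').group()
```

'wkwk'

A backreference is literal: `\1` must see the identical characters the first group matched.
`match` is anchored at position 0; if the pattern doesn't fit there, it returns None.
The match spans [0:4] → 'wkwk'.
Captured: group 1 = 'wk'.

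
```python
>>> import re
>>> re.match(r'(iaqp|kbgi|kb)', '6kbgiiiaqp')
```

With `match`, the pattern is implicitly anchored at the beginning.
Here position 0 doesn't satisfy it, so the call returns None.

None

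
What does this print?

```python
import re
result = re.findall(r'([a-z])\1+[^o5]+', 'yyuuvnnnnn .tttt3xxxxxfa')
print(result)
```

['y']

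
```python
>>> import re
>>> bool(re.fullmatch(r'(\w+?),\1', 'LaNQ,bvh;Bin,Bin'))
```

`\1` has to match the exact text group 1 already captured.
`re.fullmatch` is like wrapping the pattern in `^…$` (in single-line mode).
Here the string isn't matched end-to-end, so the call returns None, and `bool(None)` is False.

False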